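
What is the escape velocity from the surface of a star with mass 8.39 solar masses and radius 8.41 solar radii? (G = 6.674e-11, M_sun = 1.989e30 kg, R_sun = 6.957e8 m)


M = 8.39 * 1.989e30 kg = 1.668771e+31 kg; R = 8.41 * 6.957e8 m = 5.850837e+09 m. v_esc = sqrt(2GM/R) = sqrt(2 * 6.674e-11 * 1.668771e+31 / 5.850837e+09) = 617017.4852

617017.4852 m/s


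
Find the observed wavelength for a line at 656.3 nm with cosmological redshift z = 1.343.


lam_obs = lam_emit * (1 + z) = 656.3 * (1 + 1.343) = 1537.7109

1537.7109 nm


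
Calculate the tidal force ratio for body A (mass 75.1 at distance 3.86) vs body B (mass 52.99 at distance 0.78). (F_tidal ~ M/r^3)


Ratio = (M1/r1^3) / (M2/r2^3) = (75.1/3.86^3) / (52.99/0.78^3) = 0.0117

0.0117


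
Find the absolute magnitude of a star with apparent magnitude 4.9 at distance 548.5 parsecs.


M = m - 5*log10(d) + 5 = 4.9 - 5*log10(548.5) + 5 = -3.7959

-3.7959


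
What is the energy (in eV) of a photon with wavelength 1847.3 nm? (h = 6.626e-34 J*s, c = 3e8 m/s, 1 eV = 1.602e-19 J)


E = hc/lambda = 6.626e-34 * 3e8 / 1.847e-06 = 1.076e-19 J = 0.6717 eV

0.6717 eV


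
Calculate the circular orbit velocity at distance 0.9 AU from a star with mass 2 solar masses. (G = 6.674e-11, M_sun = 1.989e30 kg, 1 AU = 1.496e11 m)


v = sqrt(GM/r) = sqrt(6.674e-11 * 3.978e+30 / 1.346e+11) = 44405.6712

44405.6712 m/s


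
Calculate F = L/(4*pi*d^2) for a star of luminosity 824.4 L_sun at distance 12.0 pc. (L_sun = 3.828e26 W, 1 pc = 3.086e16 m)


F = L / (4*pi*d^2) = 3.156e+29 / (4*pi*(3.703e+17)^2) = 1.831e-07

1.831e-07 W/m^2


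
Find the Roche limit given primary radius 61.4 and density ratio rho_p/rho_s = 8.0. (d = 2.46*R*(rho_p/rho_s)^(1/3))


d_Roche = 2.46 * 61.4 * 8.0^(1/3) = 302.088

302.088


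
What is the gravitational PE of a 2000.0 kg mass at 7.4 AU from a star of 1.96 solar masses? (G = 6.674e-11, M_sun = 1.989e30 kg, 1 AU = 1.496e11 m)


M = 1.96 * 1.989e30 kg = 3.89844e+30 kg; r = 7.4 AU * 1.496e11 m/AU = 1.10704e+12 m. U = -GM*m/r = -(6.674e-11 * 3.89844e+30 * 2000.0) / 1.10704e+12 = -4.700e+11

-4.700e+11 J


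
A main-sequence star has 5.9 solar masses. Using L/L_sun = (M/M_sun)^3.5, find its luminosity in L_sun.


L/L_sun = (M/M_sun)^3.5 = 5.9^3.5 = 498.8639

498.8639 L_sun


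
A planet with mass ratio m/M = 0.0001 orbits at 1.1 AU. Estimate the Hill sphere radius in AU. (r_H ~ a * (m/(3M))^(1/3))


r_H = a * (m/3M)^(1/3) = 1.1 * (0.0001/3)^(1/3) = 0.0354

0.0354 AU


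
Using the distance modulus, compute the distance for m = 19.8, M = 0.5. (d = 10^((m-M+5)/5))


d = 10^((m - M + 5)/5) = 10^((19.8 - 0.5 + 5)/5) = 72443.596

72443.596 pc


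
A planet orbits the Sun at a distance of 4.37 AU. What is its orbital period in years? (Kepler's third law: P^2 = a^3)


P = a^(3/2) = 4.37^1.5 = 9.1353

9.1353 years


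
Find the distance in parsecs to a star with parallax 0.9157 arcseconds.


d = 1/p = 1/0.9157 = 1.0921

1.0921 pc


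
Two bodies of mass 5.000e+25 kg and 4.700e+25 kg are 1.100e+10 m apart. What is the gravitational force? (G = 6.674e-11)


F = G*m1*m2/r^2 = 6.674e-11 * 5.000e+25 * 4.700e+25 / (1.100e+10)^2 = 6.674e-11 * 2.350e+51 / 1.210e+20 = 1.296e+21

1.296e+21 N


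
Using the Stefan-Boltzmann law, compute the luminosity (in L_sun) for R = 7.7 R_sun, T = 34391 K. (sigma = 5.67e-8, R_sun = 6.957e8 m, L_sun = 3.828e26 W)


R = 7.7 * 6.957e8 m = 5.35689e+09 m. L = 4*pi*R^2*sigma*T^4 = 4*pi*(5.35689e+09)^2 * 5.67e-8 * 34391^4 = 2.860207865e+31 W. L/L_sun = 2.860207865e+31 / 3.828e26 = 74718.0738

74718.0738 L_sun


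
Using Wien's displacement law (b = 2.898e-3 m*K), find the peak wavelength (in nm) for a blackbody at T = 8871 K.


lam_max = b / T = 2.898e-3 / 8871 = 3.267e-07 m = 326.6824 nm

326.6824 nm


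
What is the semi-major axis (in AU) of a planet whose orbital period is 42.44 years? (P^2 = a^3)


a = P^(2/3) = 42.44^(2/3) = 12.167

12.167 AU


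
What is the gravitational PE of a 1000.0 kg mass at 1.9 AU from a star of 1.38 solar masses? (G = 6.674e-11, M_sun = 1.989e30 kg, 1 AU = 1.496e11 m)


M = 1.38 * 1.989e30 kg = 2.74482e+30 kg; r = 1.9 AU * 1.496e11 m/AU = 2.8424e+11 m. U = -GM*m/r = -(6.674e-11 * 2.74482e+30 * 1000.0) / 2.8424e+11 = -6.445e+11

-6.445e+11 J


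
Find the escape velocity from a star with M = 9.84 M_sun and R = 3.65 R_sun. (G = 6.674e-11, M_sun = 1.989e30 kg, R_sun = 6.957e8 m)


M = 9.84 * 1.989e30 kg = 1.957176e+31 kg; R = 3.65 * 6.957e8 m = 2.539305e+09 m. v_esc = sqrt(2GM/R) = sqrt(2 * 6.674e-11 * 1.957176e+31 / 2.539305e+09) = 1.014e+06

1.014e+06 m/s


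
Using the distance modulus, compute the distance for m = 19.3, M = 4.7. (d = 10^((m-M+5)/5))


d = 10^((m - M + 5)/5) = 10^((19.3 - 4.7 + 5)/5) = 8317.6377

8317.6377 pc


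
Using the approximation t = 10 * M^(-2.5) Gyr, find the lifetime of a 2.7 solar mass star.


t = 10 * M^(-2.5) = 10 * 2.7^(-2.5) = 0.8348

0.8348 Gyr


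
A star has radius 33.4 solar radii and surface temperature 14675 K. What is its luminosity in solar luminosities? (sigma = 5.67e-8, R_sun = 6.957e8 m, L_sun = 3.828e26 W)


R = 33.4 * 6.957e8 m = 2.323638e+10 m. L = 4*pi*R^2*sigma*T^4 = 4*pi*(2.323638e+10)^2 * 5.67e-8 * 14675^4 = 1.784194938e+31 W. L/L_sun = 1.784194938e+31 / 3.828e26 = 46609.0632

46609.0632 L_sun


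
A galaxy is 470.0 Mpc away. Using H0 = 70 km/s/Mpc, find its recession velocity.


v = H0 * d = 70 * 470.0 = 32900.0

32900.0 km/s


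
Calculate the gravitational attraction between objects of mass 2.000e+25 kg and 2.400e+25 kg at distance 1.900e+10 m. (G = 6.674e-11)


F = G*m1*m2/r^2 = 6.674e-11 * 2.000e+25 * 2.400e+25 / (1.900e+10)^2 = 6.674e-11 * 4.800e+50 / 3.610e+20 = 8.874e+19

8.874e+19 N


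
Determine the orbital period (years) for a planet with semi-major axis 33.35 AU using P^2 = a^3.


P = a^(3/2) = 33.35^1.5 = 192.5944

192.5944 years


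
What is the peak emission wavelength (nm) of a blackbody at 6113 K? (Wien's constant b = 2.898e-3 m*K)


lam_max = b / T = 2.898e-3 / 6113 = 4.741e-07 m = 474.0717 nm

474.0717 nm


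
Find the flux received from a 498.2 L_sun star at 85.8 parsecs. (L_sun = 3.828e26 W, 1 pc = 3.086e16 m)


F = L / (4*pi*d^2) = 1.907e+29 / (4*pi*(2.648e+18)^2) = 2.165e-09

2.165e-09 W/m^2


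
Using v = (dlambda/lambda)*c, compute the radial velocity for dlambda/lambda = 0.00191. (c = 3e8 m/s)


v = (dlambda/lambda) * c = 0.00191 * 3e8 = 573000.0

573000.0 m/s


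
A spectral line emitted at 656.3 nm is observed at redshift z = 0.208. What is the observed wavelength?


lam_obs = lam_emit * (1 + z) = 656.3 * (1 + 0.208) = 792.8104

792.8104 nm


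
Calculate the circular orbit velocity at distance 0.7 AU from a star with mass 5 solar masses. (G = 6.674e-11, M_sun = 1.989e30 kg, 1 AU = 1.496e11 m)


v = sqrt(GM/r) = sqrt(6.674e-11 * 9.945e+30 / 1.047e+11) = 79612.393

79612.393 m/s


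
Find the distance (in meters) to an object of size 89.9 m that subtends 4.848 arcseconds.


D = size / theta_rad, theta_rad = 4.848 * pi/(180*3600) = 2.350e-05, D = 3.825e+06

3.825e+06 m


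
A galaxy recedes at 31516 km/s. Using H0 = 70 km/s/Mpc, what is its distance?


d = v / H0 = 31516 / 70 = 450.2286

450.2286 Mpc


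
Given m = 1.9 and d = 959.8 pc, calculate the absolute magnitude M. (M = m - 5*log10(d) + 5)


M = m - 5*log10(d) + 5 = 1.9 - 5*log10(959.8) + 5 = -8.0109

-8.0109


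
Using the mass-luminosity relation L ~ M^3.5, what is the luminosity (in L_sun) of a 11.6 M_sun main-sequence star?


L/L_sun = (M/M_sun)^3.5 = 11.6^3.5 = 5316.2202

5316.2202 L_sun


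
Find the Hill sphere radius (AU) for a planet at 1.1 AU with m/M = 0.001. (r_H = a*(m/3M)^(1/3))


r_H = a * (m/3M)^(1/3) = 1.1 * (0.001/3)^(1/3) = 0.0763

0.0763 AU


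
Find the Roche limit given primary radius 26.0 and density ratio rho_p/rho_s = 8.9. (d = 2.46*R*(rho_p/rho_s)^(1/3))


d_Roche = 2.46 * 26.0 * 8.9^(1/3) = 132.5476

132.5476


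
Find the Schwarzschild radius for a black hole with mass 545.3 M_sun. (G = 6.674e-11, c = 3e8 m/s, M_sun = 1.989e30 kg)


M = 545.3 * 1.989e30 kg = 1.0846017e+33 kg. rs = 2GM/c^2 = 2 * 6.674e-11 * 1.0846017e+33 / (3e8)^2 = 1.609e+06

1.609e+06 m


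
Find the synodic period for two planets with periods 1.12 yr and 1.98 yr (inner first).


1/P_syn = |1/P1 - 1/P2| = |1/1.12 - 1/1.98| => P_syn = 2.5786

2.5786 years


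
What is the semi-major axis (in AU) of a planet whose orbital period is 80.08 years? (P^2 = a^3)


a = P^(2/3) = 80.08^(2/3) = 18.5787

18.5787 AU


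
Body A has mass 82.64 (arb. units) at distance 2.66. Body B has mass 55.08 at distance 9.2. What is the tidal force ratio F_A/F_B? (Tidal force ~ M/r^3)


Ratio = (M1/r1^3) / (M2/r2^3) = (82.64/2.66^3) / (55.08/9.2^3) = 62.0747

62.0747


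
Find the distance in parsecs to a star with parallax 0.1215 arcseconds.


d = 1/p = 1/0.1215 = 8.2305

8.2305 pc


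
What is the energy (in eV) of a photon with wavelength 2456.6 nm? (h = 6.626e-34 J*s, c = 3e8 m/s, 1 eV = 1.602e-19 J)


E = hc/lambda = 6.626e-34 * 3e8 / 2.457e-06 = 8.092e-20 J = 0.5051 eV

0.5051 eV


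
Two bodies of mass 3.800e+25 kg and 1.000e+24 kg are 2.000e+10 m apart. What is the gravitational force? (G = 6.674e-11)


F = G*m1*m2/r^2 = 6.674e-11 * 3.800e+25 * 1.000e+24 / (2.000e+10)^2 = 6.674e-11 * 3.800e+49 / 4.000e+20 = 6.340e+18

6.340e+18 N


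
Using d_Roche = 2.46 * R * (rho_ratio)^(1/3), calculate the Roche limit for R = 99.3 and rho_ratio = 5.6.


d_Roche = 2.46 * 99.3 * 5.6^(1/3) = 433.7908

433.7908


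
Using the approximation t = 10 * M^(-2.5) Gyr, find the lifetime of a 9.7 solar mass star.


t = 10 * M^(-2.5) = 10 * 9.7^(-2.5) = 0.0341

0.0341 Gyr


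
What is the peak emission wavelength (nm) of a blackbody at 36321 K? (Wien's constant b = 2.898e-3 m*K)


lam_max = b / T = 2.898e-3 / 36321 = 7.979e-08 m = 79.7886 nm

79.7886 nm


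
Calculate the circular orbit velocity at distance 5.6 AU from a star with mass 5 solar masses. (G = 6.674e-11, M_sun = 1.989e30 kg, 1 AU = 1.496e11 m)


v = sqrt(GM/r) = sqrt(6.674e-11 * 9.945e+30 / 8.378e+11) = 28147.2315

28147.2315 m/s


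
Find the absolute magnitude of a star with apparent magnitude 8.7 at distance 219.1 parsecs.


M = m - 5*log10(d) + 5 = 8.7 - 5*log10(219.1) + 5 = 1.9968

1.9968


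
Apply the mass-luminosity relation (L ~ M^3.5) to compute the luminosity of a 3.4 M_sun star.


L/L_sun = (M/M_sun)^3.5 = 3.4^3.5 = 72.473

72.473 L_sun


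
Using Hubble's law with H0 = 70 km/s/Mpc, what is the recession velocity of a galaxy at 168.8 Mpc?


v = H0 * d = 70 * 168.8 = 11816.0

11816.0 km/s


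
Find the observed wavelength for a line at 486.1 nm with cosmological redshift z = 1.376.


lam_obs = lam_emit * (1 + z) = 486.1 * (1 + 1.376) = 1154.9736

1154.9736 nm


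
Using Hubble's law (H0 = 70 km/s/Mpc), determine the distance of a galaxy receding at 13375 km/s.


d = v / H0 = 13375 / 70 = 191.0714

191.0714 Mpc


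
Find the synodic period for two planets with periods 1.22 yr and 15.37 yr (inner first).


1/P_syn = |1/P1 - 1/P2| = |1/1.22 - 1/15.37| => P_syn = 1.3252

1.3252 years


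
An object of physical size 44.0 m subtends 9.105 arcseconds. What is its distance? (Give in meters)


D = size / theta_rad, theta_rad = 9.105 * pi/(180*3600) = 4.414e-05, D = 996776.6584

996776.6584 m


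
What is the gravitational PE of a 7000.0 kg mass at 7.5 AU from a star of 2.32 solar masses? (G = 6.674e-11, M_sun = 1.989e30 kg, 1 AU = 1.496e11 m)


M = 2.32 * 1.989e30 kg = 4.61448e+30 kg; r = 7.5 AU * 1.496e11 m/AU = 1.122e+12 m. U = -GM*m/r = -(6.674e-11 * 4.61448e+30 * 7000.0) / 1.122e+12 = -1.921e+12

-1.921e+12 J


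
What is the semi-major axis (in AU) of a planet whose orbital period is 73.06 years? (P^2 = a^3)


a = P^(2/3) = 73.06^(2/3) = 17.4764

17.4764 AU


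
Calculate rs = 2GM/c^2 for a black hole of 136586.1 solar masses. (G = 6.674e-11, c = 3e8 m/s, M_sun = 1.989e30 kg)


M = 136586.1 * 1.989e30 kg = 2.716697529e+35 kg. rs = 2GM/c^2 = 2 * 6.674e-11 * 2.716697529e+35 / (3e8)^2 = 4.029e+08

4.029e+08 m


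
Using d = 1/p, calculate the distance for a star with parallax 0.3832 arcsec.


d = 1/p = 1/0.3832 = 2.6096

2.6096 pc


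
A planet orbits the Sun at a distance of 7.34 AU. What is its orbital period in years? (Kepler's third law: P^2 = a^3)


P = a^(3/2) = 7.34^1.5 = 19.8858

19.8858 years


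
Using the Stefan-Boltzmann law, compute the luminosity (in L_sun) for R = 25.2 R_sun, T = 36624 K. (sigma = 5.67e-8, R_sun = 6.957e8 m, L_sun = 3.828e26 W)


R = 25.2 * 6.957e8 m = 1.753164e+10 m. L = 4*pi*R^2*sigma*T^4 = 4*pi*(1.753164e+10)^2 * 5.67e-8 * 36624^4 = 3.940044369e+32 W. L/L_sun = 3.940044369e+32 / 3.828e26 = 1.029e+06

1.029e+06 L_sun


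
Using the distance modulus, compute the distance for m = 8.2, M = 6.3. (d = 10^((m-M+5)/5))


d = 10^((m - M + 5)/5) = 10^((8.2 - 6.3 + 5)/5) = 23.9883

23.9883 pc


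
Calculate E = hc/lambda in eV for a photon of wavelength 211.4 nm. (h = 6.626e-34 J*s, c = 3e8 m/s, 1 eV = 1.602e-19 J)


E = hc/lambda = 6.626e-34 * 3e8 / 2.114e-07 = 9.403e-19 J = 5.8696 eV

5.8696 eV


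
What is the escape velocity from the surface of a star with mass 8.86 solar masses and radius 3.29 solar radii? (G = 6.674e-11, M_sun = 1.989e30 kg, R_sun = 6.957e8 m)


M = 8.86 * 1.989e30 kg = 1.762254e+31 kg; R = 3.29 * 6.957e8 m = 2.288853e+09 m. v_esc = sqrt(2GM/R) = sqrt(2 * 6.674e-11 * 1.762254e+31 / 2.288853e+09) = 1.014e+06

1.014e+06 m/s


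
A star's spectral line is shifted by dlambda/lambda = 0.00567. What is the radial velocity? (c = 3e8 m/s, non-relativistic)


v = (dlambda/lambda) * c = 0.00567 * 3e8 = 1.701e+06

1.701e+06 m/s


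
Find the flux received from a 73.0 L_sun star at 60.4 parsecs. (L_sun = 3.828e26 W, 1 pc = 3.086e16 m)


F = L / (4*pi*d^2) = 2.794e+28 / (4*pi*(1.864e+18)^2) = 6.401e-10

6.401e-10 W/m^2


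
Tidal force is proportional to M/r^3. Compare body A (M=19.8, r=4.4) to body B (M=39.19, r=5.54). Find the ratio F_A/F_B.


Ratio = (M1/r1^3) / (M2/r2^3) = (19.8/4.4^3) / (39.19/5.54^3) = 1.0085

1.0085


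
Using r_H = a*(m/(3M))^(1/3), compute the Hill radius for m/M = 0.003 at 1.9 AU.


r_H = a * (m/3M)^(1/3) = 1.9 * (0.003/3)^(1/3) = 0.19

0.19 AU


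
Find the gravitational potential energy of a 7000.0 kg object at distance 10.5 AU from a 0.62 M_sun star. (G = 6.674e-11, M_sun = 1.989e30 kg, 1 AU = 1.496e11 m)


M = 0.62 * 1.989e30 kg = 1.23318e+30 kg; r = 10.5 AU * 1.496e11 m/AU = 1.5708e+12 m. U = -GM*m/r = -(6.674e-11 * 1.23318e+30 * 7000.0) / 1.5708e+12 = -3.668e+11

-3.668e+11 J


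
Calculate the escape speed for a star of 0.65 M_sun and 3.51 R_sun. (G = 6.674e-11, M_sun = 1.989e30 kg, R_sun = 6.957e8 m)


M = 0.65 * 1.989e30 kg = 1.29285e+30 kg; R = 3.51 * 6.957e8 m = 2.441907e+09 m. v_esc = sqrt(2GM/R) = sqrt(2 * 6.674e-11 * 1.29285e+30 / 2.441907e+09) = 265838.3355

265838.3355 m/s


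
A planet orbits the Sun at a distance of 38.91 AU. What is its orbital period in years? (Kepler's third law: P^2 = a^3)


P = a^(3/2) = 38.91^1.5 = 242.7123

242.7123 years


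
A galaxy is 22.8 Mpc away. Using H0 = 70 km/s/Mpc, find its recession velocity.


v = H0 * d = 70 * 22.8 = 1596.0

1596.0 km/s


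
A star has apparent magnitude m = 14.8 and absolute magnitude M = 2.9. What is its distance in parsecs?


d = 10^((m - M + 5)/5) = 10^((14.8 - 2.9 + 5)/5) = 2398.8329

2398.8329 pc


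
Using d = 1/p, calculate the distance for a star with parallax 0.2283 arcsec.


d = 1/p = 1/0.2283 = 4.3802

4.3802 pc


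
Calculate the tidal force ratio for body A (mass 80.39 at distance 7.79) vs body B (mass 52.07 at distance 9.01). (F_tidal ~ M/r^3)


Ratio = (M1/r1^3) / (M2/r2^3) = (80.39/7.79^3) / (52.07/9.01^3) = 2.3888

2.3888


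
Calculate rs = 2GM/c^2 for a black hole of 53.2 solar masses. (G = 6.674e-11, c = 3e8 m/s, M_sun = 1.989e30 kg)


M = 53.2 * 1.989e30 kg = 1.058148e+32 kg. rs = 2GM/c^2 = 2 * 6.674e-11 * 1.058148e+32 / (3e8)^2 = 156935.1056

156935.1056 m


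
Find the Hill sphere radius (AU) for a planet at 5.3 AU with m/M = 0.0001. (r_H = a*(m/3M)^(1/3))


r_H = a * (m/3M)^(1/3) = 5.3 * (0.0001/3)^(1/3) = 0.1706

0.1706 AU


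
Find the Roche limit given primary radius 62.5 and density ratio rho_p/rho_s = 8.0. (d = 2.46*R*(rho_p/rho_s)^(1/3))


d_Roche = 2.46 * 62.5 * 8.0^(1/3) = 307.5

307.5


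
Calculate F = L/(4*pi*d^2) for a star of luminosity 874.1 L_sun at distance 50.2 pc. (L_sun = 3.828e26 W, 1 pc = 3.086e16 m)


F = L / (4*pi*d^2) = 3.346e+29 / (4*pi*(1.549e+18)^2) = 1.109e-08

1.109e-08 W/m^2


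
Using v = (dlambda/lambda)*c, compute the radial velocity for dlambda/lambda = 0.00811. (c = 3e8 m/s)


v = (dlambda/lambda) * c = 0.00811 * 3e8 = 2.433e+06

2.433e+06 m/s


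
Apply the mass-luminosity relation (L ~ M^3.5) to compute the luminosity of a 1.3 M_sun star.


L/L_sun = (M/M_sun)^3.5 = 1.3^3.5 = 2.505

2.505 L_sun


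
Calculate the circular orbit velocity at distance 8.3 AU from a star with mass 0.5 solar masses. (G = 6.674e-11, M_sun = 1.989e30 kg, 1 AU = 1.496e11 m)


v = sqrt(GM/r) = sqrt(6.674e-11 * 9.945e+29 / 1.242e+12) = 7311.2335

7311.2335 m/s


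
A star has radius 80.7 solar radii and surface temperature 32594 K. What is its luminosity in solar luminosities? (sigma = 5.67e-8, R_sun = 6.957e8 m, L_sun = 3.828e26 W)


R = 80.7 * 6.957e8 m = 5.614299e+10 m. L = 4*pi*R^2*sigma*T^4 = 4*pi*(5.614299e+10)^2 * 5.67e-8 * 32594^4 = 2.534747153e+33 W. L/L_sun = 2.534747153e+33 / 3.828e26 = 6.622e+06

6.622e+06 L_sun


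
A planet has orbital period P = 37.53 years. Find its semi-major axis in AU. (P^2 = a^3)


a = P^(2/3) = 37.53^(2/3) = 11.2095

11.2095 AU


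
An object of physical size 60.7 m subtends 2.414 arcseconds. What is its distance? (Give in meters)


D = size / theta_rad, theta_rad = 2.414 * pi/(180*3600) = 1.170e-05, D = 5.187e+06

5.187e+06 m


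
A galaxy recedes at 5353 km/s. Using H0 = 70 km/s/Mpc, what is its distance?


d = v / H0 = 5353 / 70 = 76.4714

76.4714 Mpc


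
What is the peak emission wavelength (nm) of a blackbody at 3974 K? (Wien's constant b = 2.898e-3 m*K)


lam_max = b / T = 2.898e-3 / 3974 = 7.292e-07 m = 729.2401 nm

729.2401 nm


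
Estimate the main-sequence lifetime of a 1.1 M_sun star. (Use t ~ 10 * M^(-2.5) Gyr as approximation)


t = 10 * M^(-2.5) = 10 * 1.1^(-2.5) = 7.8799

7.8799 Gyr


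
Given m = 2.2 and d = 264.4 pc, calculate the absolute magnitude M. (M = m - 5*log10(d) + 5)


M = m - 5*log10(d) + 5 = 2.2 - 5*log10(264.4) + 5 = -4.9113

-4.9113


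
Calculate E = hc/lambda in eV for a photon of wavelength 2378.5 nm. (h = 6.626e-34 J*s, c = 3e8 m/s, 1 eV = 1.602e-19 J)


E = hc/lambda = 6.626e-34 * 3e8 / 2.379e-06 = 8.357e-20 J = 0.5217 eV

0.5217 eV


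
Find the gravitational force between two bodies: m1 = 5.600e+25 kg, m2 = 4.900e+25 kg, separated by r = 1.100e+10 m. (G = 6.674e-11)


F = G*m1*m2/r^2 = 6.674e-11 * 5.600e+25 * 4.900e+25 / (1.100e+10)^2 = 6.674e-11 * 2.744e+51 / 1.210e+20 = 1.514e+21

1.514e+21 N


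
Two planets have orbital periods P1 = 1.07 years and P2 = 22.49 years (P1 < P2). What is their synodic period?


1/P_syn = |1/P1 - 1/P2| = |1/1.07 - 1/22.49| => P_syn = 1.1235

1.1235 years


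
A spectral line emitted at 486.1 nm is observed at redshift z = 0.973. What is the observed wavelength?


lam_obs = lam_emit * (1 + z) = 486.1 * (1 + 0.973) = 959.0753

959.0753 nm


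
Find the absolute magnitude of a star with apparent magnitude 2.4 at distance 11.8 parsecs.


M = m - 5*log10(d) + 5 = 2.4 - 5*log10(11.8) + 5 = 2.0406

2.0406


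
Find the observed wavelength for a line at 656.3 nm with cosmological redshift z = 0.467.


lam_obs = lam_emit * (1 + z) = 656.3 * (1 + 0.467) = 962.7921

962.7921 nm


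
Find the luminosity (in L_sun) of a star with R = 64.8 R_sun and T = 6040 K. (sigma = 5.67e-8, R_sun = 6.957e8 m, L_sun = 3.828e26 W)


R = 64.8 * 6.957e8 m = 4.508136e+10 m. L = 4*pi*R^2*sigma*T^4 = 4*pi*(4.508136e+10)^2 * 5.67e-8 * 6040^4 = 1.927235096e+30 W. L/L_sun = 1.927235096e+30 / 3.828e26 = 5034.5744

5034.5744 L_sun


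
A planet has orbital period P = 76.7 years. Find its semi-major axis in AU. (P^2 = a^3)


a = P^(2/3) = 76.7^(2/3) = 18.0522

18.0522 AU


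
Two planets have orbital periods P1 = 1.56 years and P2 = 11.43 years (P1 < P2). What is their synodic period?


1/P_syn = |1/P1 - 1/P2| = |1/1.56 - 1/11.43| => P_syn = 1.8066

1.8066 years


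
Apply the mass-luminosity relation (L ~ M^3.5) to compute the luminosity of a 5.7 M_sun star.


L/L_sun = (M/M_sun)^3.5 = 5.7^3.5 = 442.1422

442.1422 L_sun


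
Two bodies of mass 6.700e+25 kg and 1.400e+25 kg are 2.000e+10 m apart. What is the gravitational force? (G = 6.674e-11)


F = G*m1*m2/r^2 = 6.674e-11 * 6.700e+25 * 1.400e+25 / (2.000e+10)^2 = 6.674e-11 * 9.380e+50 / 4.000e+20 = 1.565e+20

1.565e+20 N


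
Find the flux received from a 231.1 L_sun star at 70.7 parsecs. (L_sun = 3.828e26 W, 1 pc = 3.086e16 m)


F = L / (4*pi*d^2) = 8.847e+28 / (4*pi*(2.182e+18)^2) = 1.479e-09

1.479e-09 W/m^2


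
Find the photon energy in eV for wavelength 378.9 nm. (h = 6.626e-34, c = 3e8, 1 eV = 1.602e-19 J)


E = hc/lambda = 6.626e-34 * 3e8 / 3.789e-07 = 5.246e-19 J = 3.2748 eV

3.2748 eV


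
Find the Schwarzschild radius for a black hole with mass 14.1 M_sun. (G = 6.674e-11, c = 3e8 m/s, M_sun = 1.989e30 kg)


M = 14.1 * 1.989e30 kg = 2.80449e+31 kg. rs = 2GM/c^2 = 2 * 6.674e-11 * 2.80449e+31 / (3e8)^2 = 41593.7028

41593.7028 m


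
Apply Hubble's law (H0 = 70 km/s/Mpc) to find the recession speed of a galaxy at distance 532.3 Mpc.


v = H0 * d = 70 * 532.3 = 37261.0

37261.0 km/s


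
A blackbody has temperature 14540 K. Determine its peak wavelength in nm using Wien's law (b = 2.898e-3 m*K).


lam_max = b / T = 2.898e-3 / 14540 = 1.993e-07 m = 199.3122 nm

199.3122 nm


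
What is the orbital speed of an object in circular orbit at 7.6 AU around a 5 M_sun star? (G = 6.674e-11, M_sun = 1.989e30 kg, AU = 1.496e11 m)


v = sqrt(GM/r) = sqrt(6.674e-11 * 9.945e+30 / 1.137e+12) = 24161.4449

24161.4449 m/s


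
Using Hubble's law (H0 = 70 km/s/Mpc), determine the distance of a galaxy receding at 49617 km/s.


d = v / H0 = 49617 / 70 = 708.8143

708.8143 Mpc


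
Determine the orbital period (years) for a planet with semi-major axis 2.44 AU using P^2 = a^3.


P = a^(3/2) = 2.44^1.5 = 3.8114

3.8114 years


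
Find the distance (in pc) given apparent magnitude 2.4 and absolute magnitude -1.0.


d = 10^((m - M + 5)/5) = 10^((2.4 - -1.0 + 5)/5) = 47.863

47.863 pc


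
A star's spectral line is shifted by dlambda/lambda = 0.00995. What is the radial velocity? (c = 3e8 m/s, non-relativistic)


v = (dlambda/lambda) * c = 0.00995 * 3e8 = 2.985e+06

2.985e+06 m/s


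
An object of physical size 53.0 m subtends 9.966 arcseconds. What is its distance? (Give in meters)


D = size / theta_rad, theta_rad = 9.966 * pi/(180*3600) = 4.832e-05, D = 1.097e+06

1.097e+06 m


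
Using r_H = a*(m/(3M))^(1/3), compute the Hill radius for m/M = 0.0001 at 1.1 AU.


r_H = a * (m/3M)^(1/3) = 1.1 * (0.0001/3)^(1/3) = 0.0354

0.0354 AU


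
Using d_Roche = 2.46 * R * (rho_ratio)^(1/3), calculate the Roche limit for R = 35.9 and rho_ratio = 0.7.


d_Roche = 2.46 * 35.9 * 0.7^(1/3) = 78.4144

78.4144


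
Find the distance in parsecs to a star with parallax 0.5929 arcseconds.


d = 1/p = 1/0.5929 = 1.6866

1.6866 pc


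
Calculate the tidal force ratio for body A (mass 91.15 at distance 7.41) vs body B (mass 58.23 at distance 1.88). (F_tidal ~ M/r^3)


Ratio = (M1/r1^3) / (M2/r2^3) = (91.15/7.41^3) / (58.23/1.88^3) = 0.0256

0.0256


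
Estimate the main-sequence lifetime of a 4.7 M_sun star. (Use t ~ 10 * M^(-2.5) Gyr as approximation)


t = 10 * M^(-2.5) = 10 * 4.7^(-2.5) = 0.2088

0.2088 Gyr


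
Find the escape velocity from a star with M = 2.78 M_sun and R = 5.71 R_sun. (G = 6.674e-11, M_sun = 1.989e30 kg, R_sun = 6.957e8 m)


M = 2.78 * 1.989e30 kg = 5.52942e+30 kg; R = 5.71 * 6.957e8 m = 3.972447e+09 m. v_esc = sqrt(2GM/R) = sqrt(2 * 6.674e-11 * 5.52942e+30 / 3.972447e+09) = 431041.2492

431041.2492 m/s


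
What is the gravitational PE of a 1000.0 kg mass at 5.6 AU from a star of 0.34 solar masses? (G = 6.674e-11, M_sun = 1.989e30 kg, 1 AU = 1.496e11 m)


M = 0.34 * 1.989e30 kg = 6.7626e+29 kg; r = 5.6 AU * 1.496e11 m/AU = 8.3776e+11 m. U = -GM*m/r = -(6.674e-11 * 6.7626e+29 * 1000.0) / 8.3776e+11 = -5.387e+10

-5.387e+10 J


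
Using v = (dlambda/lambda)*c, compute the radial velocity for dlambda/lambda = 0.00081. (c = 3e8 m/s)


v = (dlambda/lambda) * c = 0.00081 * 3e8 = 243000.0

243000.0 m/s


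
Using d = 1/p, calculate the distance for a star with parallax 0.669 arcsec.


d = 1/p = 1/0.669 = 1.4948

1.4948 pc


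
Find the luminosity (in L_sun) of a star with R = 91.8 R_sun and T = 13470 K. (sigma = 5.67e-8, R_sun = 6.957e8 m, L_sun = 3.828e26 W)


R = 91.8 * 6.957e8 m = 6.386526e+10 m. L = 4*pi*R^2*sigma*T^4 = 4*pi*(6.386526e+10)^2 * 5.67e-8 * 13470^4 = 9.567372316e+31 W. L/L_sun = 9.567372316e+31 / 3.828e26 = 249931.3562

249931.3562 L_sun


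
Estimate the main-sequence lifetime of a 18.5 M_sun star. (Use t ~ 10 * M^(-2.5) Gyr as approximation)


t = 10 * M^(-2.5) = 10 * 18.5^(-2.5) = 0.0068

0.0068 Gyr


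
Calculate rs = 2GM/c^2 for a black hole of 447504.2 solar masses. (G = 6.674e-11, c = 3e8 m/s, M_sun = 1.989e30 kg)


M = 447504.2 * 1.989e30 kg = 8.900858538e+35 kg. rs = 2GM/c^2 = 2 * 6.674e-11 * 8.900858538e+35 / (3e8)^2 = 1.320e+09

1.320e+09 m


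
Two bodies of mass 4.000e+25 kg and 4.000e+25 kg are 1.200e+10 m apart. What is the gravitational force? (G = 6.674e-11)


F = G*m1*m2/r^2 = 6.674e-11 * 4.000e+25 * 4.000e+25 / (1.200e+10)^2 = 6.674e-11 * 1.600e+51 / 1.440e+20 = 7.416e+20

7.416e+20 N


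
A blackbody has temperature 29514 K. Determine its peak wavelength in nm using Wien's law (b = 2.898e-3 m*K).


lam_max = b / T = 2.898e-3 / 29514 = 9.819e-08 m = 98.1907 nm

98.1907 nm


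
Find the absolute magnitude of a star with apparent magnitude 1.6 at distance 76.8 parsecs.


M = m - 5*log10(d) + 5 = 1.6 - 5*log10(76.8) + 5 = -2.8268

-2.8268


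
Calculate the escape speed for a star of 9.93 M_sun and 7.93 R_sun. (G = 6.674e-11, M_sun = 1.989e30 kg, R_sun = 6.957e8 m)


M = 9.93 * 1.989e30 kg = 1.975077e+31 kg; R = 7.93 * 6.957e8 m = 5.516901e+09 m. v_esc = sqrt(2GM/R) = sqrt(2 * 6.674e-11 * 1.975077e+31 / 5.516901e+09) = 691277.6559

691277.6559 m/s


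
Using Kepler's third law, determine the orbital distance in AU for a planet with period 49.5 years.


a = P^(2/3) = 49.5^(2/3) = 13.4815

13.4815 AU


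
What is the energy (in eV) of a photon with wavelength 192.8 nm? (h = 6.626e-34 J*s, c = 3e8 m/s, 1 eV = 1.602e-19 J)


E = hc/lambda = 6.626e-34 * 3e8 / 1.928e-07 = 1.031e-18 J = 6.4358 eV

6.4358 eV


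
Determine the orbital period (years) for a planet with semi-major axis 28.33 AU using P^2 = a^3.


P = a^(3/2) = 28.33^1.5 = 150.7891

150.7891 years


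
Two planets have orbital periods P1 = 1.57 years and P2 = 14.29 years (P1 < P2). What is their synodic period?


1/P_syn = |1/P1 - 1/P2| = |1/1.57 - 1/14.29| => P_syn = 1.7638

1.7638 years


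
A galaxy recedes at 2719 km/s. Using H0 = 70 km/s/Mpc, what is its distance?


d = v / H0 = 2719 / 70 = 38.8429

38.8429 Mpc


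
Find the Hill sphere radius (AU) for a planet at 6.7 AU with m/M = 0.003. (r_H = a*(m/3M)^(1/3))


r_H = a * (m/3M)^(1/3) = 6.7 * (0.003/3)^(1/3) = 0.67

0.67 AU


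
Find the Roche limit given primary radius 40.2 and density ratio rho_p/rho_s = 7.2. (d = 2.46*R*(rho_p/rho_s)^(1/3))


d_Roche = 2.46 * 40.2 * 7.2^(1/3) = 190.9584

190.9584


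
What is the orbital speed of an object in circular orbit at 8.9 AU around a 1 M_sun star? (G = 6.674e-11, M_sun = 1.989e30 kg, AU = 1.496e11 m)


v = sqrt(GM/r) = sqrt(6.674e-11 * 1.989e+30 / 1.331e+12) = 9985.0373

9985.0373 m/s


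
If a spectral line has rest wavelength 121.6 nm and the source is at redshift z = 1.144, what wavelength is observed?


lam_obs = lam_emit * (1 + z) = 121.6 * (1 + 1.144) = 260.7104

260.7104 nm


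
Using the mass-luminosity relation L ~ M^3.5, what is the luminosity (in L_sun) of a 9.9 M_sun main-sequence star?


L/L_sun = (M/M_sun)^3.5 = 9.9^3.5 = 3052.9745

3052.9745 L_sun


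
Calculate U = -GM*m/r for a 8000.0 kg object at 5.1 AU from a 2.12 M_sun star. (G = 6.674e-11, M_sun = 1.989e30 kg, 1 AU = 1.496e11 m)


M = 2.12 * 1.989e30 kg = 4.21668e+30 kg; r = 5.1 AU * 1.496e11 m/AU = 7.6296e+11 m. U = -GM*m/r = -(6.674e-11 * 4.21668e+30 * 8000.0) / 7.6296e+11 = -2.951e+12

-2.951e+12 J


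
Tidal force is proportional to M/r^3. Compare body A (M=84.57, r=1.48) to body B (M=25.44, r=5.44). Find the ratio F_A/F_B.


Ratio = (M1/r1^3) / (M2/r2^3) = (84.57/1.48^3) / (25.44/5.44^3) = 165.0862

165.0862


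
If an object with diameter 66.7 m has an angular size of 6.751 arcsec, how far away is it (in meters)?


D = size / theta_rad, theta_rad = 6.751 * pi/(180*3600) = 3.273e-05, D = 2.038e+06

2.038e+06 m


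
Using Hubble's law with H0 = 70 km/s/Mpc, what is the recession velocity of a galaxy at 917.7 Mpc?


v = H0 * d = 70 * 917.7 = 64239.0

64239.0 km/s


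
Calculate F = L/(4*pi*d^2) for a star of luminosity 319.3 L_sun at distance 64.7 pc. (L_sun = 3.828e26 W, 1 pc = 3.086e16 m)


F = L / (4*pi*d^2) = 1.222e+29 / (4*pi*(1.997e+18)^2) = 2.440e-09

2.440e-09 W/m^2


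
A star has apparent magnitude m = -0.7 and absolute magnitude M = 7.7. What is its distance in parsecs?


d = 10^((m - M + 5)/5) = 10^((-0.7 - 7.7 + 5)/5) = 0.2089

0.2089 pc


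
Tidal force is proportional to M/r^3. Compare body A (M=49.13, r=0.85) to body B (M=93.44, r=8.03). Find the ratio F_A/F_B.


Ratio = (M1/r1^3) / (M2/r2^3) = (49.13/0.85^3) / (93.44/8.03^3) = 443.3062

443.3062


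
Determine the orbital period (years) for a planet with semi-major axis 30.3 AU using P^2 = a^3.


P = a^(3/2) = 30.3^1.5 = 166.7877

166.7877 years


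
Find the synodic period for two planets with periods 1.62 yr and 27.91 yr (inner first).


1/P_syn = |1/P1 - 1/P2| = |1/1.62 - 1/27.91| => P_syn = 1.7198

1.7198 years


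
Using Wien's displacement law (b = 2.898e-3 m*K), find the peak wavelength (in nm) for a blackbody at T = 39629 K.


lam_max = b / T = 2.898e-3 / 39629 = 7.313e-08 m = 73.1283 nm

73.1283 nm


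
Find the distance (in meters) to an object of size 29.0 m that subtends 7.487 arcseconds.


D = size / theta_rad, theta_rad = 7.487 * pi/(180*3600) = 3.630e-05, D = 798942.0838

798942.0838 m


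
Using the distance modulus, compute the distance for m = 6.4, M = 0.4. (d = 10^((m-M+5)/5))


d = 10^((m - M + 5)/5) = 10^((6.4 - 0.4 + 5)/5) = 158.4893

158.4893 pc


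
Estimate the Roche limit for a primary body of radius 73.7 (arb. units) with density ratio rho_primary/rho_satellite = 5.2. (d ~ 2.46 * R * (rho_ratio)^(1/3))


d_Roche = 2.46 * 73.7 * 5.2^(1/3) = 314.1018

314.1018


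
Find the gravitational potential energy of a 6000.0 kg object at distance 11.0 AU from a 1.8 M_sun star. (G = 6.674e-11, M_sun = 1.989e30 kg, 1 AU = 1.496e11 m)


M = 1.8 * 1.989e30 kg = 3.5802e+30 kg; r = 11.0 AU * 1.496e11 m/AU = 1.6456e+12 m. U = -GM*m/r = -(6.674e-11 * 3.5802e+30 * 6000.0) / 1.6456e+12 = -8.712e+11

-8.712e+11 J


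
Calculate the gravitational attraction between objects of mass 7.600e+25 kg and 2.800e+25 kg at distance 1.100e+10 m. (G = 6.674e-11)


F = G*m1*m2/r^2 = 6.674e-11 * 7.600e+25 * 2.800e+25 / (1.100e+10)^2 = 6.674e-11 * 2.128e+51 / 1.210e+20 = 1.174e+21

1.174e+21 N


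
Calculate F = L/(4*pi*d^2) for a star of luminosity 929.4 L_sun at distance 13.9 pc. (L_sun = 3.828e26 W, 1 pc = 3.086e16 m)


F = L / (4*pi*d^2) = 3.558e+29 / (4*pi*(4.290e+17)^2) = 1.539e-07

1.539e-07 W/m^2


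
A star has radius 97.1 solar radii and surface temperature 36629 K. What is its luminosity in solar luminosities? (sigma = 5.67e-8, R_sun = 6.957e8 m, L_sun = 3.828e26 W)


R = 97.1 * 6.957e8 m = 6.755247e+10 m. L = 4*pi*R^2*sigma*T^4 = 4*pi*(6.755247e+10)^2 * 5.67e-8 * 36629^4 = 5.85296111e+33 W. L/L_sun = 5.85296111e+33 / 3.828e26 = 1.529e+07

1.529e+07 L_sun


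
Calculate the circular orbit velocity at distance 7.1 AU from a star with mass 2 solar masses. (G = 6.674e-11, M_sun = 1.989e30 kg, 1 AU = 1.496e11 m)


v = sqrt(GM/r) = sqrt(6.674e-11 * 3.978e+30 / 1.062e+12) = 15809.9508

15809.9508 m/s


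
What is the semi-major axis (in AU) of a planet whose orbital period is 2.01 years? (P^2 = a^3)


a = P^(2/3) = 2.01^(2/3) = 1.5927

1.5927 AU


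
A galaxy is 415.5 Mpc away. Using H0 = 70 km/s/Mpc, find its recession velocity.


v = H0 * d = 70 * 415.5 = 29085.0

29085.0 km/s


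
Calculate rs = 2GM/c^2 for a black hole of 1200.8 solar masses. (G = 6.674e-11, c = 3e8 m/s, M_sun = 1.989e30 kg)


M = 1200.8 * 1.989e30 kg = 2.3883912e+33 kg. rs = 2GM/c^2 = 2 * 6.674e-11 * 2.3883912e+33 / (3e8)^2 = 3.542e+06

3.542e+06 m


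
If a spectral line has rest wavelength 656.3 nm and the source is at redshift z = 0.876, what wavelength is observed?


lam_obs = lam_emit * (1 + z) = 656.3 * (1 + 0.876) = 1231.2188

1231.2188 nm


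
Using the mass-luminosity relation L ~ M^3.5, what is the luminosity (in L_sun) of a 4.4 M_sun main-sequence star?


L/L_sun = (M/M_sun)^3.5 = 4.4^3.5 = 178.6835

178.6835 L_sun


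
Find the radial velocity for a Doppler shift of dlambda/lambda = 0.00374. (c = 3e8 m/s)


v = (dlambda/lambda) * c = 0.00374 * 3e8 = 1.122e+06

1.122e+06 m/s


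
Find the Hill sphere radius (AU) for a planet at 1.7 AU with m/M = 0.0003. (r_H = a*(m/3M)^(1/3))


r_H = a * (m/3M)^(1/3) = 1.7 * (0.0003/3)^(1/3) = 0.0789

0.0789 AU


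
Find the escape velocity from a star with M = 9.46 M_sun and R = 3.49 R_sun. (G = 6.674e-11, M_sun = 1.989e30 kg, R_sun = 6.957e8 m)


M = 9.46 * 1.989e30 kg = 1.881594e+31 kg; R = 3.49 * 6.957e8 m = 2.427993e+09 m. v_esc = sqrt(2GM/R) = sqrt(2 * 6.674e-11 * 1.881594e+31 / 2.427993e+09) = 1.017e+06

1.017e+06 m/s


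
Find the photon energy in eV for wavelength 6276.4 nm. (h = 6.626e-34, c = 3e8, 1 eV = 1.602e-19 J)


E = hc/lambda = 6.626e-34 * 3e8 / 6.276e-06 = 3.167e-20 J = 0.1977 eV

0.1977 eV


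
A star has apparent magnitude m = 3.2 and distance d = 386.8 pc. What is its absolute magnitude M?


M = m - 5*log10(d) + 5 = 3.2 - 5*log10(386.8) + 5 = -4.7374

-4.7374


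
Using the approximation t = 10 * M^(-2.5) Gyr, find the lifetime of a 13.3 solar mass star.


t = 10 * M^(-2.5) = 10 * 13.3^(-2.5) = 0.0155

0.0155 Gyr


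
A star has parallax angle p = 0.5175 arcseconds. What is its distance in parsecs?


d = 1/p = 1/0.5175 = 1.9324

1.9324 pc


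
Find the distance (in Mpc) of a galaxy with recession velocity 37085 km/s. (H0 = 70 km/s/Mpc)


d = v / H0 = 37085 / 70 = 529.7857

529.7857 Mpc


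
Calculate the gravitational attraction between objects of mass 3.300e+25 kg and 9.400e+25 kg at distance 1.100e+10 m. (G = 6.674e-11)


F = G*m1*m2/r^2 = 6.674e-11 * 3.300e+25 * 9.400e+25 / (1.100e+10)^2 = 6.674e-11 * 3.102e+51 / 1.210e+20 = 1.711e+21

1.711e+21 N


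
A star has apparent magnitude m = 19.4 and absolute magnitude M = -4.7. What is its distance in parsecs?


d = 10^((m - M + 5)/5) = 10^((19.4 - -4.7 + 5)/5) = 660693.448

660693.448 pc


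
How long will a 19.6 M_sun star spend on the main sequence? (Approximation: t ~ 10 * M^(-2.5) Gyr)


t = 10 * M^(-2.5) = 10 * 19.6^(-2.5) = 0.0059

0.0059 Gyr


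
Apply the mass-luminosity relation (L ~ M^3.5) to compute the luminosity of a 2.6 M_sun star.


L/L_sun = (M/M_sun)^3.5 = 2.6^3.5 = 28.3404

28.3404 L_sun


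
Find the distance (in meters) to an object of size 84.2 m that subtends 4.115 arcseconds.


D = size / theta_rad, theta_rad = 4.115 * pi/(180*3600) = 1.995e-05, D = 4.221e+06

4.221e+06 m


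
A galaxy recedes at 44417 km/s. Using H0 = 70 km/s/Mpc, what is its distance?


d = v / H0 = 44417 / 70 = 634.5286

634.5286 Mpc


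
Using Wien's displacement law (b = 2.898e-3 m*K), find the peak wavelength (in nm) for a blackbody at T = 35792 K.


lam_max = b / T = 2.898e-3 / 35792 = 8.097e-08 m = 80.9678 nm

80.9678 nm


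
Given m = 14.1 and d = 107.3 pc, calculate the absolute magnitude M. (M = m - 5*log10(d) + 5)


M = m - 5*log10(d) + 5 = 14.1 - 5*log10(107.3) + 5 = 8.947

8.947


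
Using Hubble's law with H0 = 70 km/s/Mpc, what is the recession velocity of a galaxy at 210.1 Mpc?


v = H0 * d = 70 * 210.1 = 14707.0

14707.0 km/s


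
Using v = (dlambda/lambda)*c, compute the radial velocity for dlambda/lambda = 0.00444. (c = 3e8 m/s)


v = (dlambda/lambda) * c = 0.00444 * 3e8 = 1.332e+06

1.332e+06 m/s


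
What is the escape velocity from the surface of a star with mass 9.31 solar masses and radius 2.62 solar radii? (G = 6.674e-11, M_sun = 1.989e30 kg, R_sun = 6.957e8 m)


M = 9.31 * 1.989e30 kg = 1.851759e+31 kg; R = 2.62 * 6.957e8 m = 1.822734e+09 m. v_esc = sqrt(2GM/R) = sqrt(2 * 6.674e-11 * 1.851759e+31 / 1.822734e+09) = 1.164e+06

1.164e+06 m/s


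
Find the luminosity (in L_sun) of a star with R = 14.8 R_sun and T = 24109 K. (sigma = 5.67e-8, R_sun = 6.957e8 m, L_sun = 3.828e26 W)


R = 14.8 * 6.957e8 m = 1.029636e+10 m. L = 4*pi*R^2*sigma*T^4 = 4*pi*(1.029636e+10)^2 * 5.67e-8 * 24109^4 = 2.551979305e+31 W. L/L_sun = 2.551979305e+31 / 3.828e26 = 66666.1261

66666.1261 L_sun


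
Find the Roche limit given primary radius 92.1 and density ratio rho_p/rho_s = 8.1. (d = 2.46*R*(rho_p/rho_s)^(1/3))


d_Roche = 2.46 * 92.1 * 8.1^(1/3) = 455.0122

455.0122


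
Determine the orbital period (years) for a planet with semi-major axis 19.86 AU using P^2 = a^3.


P = a^(3/2) = 19.86^1.5 = 88.5052

88.5052 years


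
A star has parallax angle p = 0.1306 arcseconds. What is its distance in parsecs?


d = 1/p = 1/0.1306 = 7.657

7.657 pc


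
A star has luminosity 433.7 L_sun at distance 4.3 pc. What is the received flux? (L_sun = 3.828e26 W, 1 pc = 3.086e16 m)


F = L / (4*pi*d^2) = 1.660e+29 / (4*pi*(1.327e+17)^2) = 7.503e-07

7.503e-07 W/m^2


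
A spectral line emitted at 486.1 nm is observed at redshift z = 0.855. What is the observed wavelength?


lam_obs = lam_emit * (1 + z) = 486.1 * (1 + 0.855) = 901.7155

901.7155 nm


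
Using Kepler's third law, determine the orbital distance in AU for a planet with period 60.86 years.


a = P^(2/3) = 60.86^(2/3) = 15.4723

15.4723 AU


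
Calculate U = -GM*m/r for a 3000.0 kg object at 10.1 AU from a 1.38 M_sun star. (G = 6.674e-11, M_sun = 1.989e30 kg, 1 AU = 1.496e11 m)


M = 1.38 * 1.989e30 kg = 2.74482e+30 kg; r = 10.1 AU * 1.496e11 m/AU = 1.51096e+12 m. U = -GM*m/r = -(6.674e-11 * 2.74482e+30 * 3000.0) / 1.51096e+12 = -3.637e+11

-3.637e+11 J


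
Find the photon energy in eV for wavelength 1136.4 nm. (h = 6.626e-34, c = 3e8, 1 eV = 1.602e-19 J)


E = hc/lambda = 6.626e-34 * 3e8 / 1.136e-06 = 1.749e-19 J = 1.0919 eV

1.0919 eV


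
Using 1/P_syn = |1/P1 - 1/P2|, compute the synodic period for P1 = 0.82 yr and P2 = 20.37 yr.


1/P_syn = |1/P1 - 1/P2| = |1/0.82 - 1/20.37| => P_syn = 0.8544

0.8544 years
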